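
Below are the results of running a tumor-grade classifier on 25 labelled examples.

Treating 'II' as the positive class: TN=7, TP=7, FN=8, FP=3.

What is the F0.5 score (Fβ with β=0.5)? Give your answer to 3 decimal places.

0.636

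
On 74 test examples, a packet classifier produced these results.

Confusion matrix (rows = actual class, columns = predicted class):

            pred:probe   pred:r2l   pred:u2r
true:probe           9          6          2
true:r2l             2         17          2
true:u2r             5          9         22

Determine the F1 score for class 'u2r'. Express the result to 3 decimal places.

Treat 'u2r' as positive and all other classes as negative.
F1 score = 2·TP/(2·TP+FP+FN).
u2r: TP=22, FP=2+2=4, FN=5+9=14 → 44/62 = 0.7097

0.710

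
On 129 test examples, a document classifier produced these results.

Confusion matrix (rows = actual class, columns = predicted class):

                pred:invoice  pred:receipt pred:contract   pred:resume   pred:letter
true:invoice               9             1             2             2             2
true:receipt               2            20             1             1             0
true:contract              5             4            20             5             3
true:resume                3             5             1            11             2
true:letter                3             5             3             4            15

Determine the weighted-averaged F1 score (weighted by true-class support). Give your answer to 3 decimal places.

0.582

Per-class F1 score (2·TP/(2·TP+FP+FN)):
  invoice: TP=9, FP=2+5+3+3=13, FN=1+2+2+2=7 → 18/38 = 0.4737
  receipt: TP=20, FP=1+4+5+5=15, FN=2+1+1+0=4 → 40/59 = 0.6780
  contract: TP=20, FP=2+1+1+3=7, FN=5+4+5+3=17 → 40/64 = 0.6250
  resume: TP=11, FP=2+1+5+4=12, FN=3+5+1+2=11 → 22/45 = 0.4889
  letter: TP=15, FP=2+0+3+2=7, FN=3+5+3+4=15 → 30/52 = 0.5769
Weighted-F1 score = Σ (supportᵢ/N)·F1 scoreᵢ with N=129: (16/129)·0.4737 + (24/129)·0.6780 + (37/129)·0.6250 + (22/129)·0.4889 + (30/129)·0.5769 = 0.582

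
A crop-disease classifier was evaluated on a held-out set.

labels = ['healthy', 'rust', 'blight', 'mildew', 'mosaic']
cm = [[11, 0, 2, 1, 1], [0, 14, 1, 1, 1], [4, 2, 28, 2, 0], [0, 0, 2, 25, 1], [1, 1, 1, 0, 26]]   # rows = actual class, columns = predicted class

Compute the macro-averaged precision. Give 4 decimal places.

0.8186

Per-class precision (TP/(TP+FP)):
  healthy: TP=11, FP=0+4+0+1=5 → 11/16 = 0.68750
  rust: TP=14, FP=0+2+0+1=3 → 14/17 = 0.82353
  blight: TP=28, FP=2+1+2+1=6 → 28/34 = 0.82353
  mildew: TP=25, FP=1+1+2+0=4 → 25/29 = 0.86207
  mosaic: TP=26, FP=1+1+0+1=3 → 26/29 = 0.89655
Macro-precision = mean = (0.68750 + 0.82353 + 0.82353 + 0.86207 + 0.89655) / 5 = 0.8186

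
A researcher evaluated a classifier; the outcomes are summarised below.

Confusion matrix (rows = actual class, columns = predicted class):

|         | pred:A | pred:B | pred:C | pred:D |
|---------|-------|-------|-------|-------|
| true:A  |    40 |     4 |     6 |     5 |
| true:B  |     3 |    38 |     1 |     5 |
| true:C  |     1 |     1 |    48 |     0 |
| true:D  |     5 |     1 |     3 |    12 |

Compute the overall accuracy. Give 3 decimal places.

0.798

Accuracy = trace / total = (40+38+48+12=138) / 173 = 138/173 = 0.798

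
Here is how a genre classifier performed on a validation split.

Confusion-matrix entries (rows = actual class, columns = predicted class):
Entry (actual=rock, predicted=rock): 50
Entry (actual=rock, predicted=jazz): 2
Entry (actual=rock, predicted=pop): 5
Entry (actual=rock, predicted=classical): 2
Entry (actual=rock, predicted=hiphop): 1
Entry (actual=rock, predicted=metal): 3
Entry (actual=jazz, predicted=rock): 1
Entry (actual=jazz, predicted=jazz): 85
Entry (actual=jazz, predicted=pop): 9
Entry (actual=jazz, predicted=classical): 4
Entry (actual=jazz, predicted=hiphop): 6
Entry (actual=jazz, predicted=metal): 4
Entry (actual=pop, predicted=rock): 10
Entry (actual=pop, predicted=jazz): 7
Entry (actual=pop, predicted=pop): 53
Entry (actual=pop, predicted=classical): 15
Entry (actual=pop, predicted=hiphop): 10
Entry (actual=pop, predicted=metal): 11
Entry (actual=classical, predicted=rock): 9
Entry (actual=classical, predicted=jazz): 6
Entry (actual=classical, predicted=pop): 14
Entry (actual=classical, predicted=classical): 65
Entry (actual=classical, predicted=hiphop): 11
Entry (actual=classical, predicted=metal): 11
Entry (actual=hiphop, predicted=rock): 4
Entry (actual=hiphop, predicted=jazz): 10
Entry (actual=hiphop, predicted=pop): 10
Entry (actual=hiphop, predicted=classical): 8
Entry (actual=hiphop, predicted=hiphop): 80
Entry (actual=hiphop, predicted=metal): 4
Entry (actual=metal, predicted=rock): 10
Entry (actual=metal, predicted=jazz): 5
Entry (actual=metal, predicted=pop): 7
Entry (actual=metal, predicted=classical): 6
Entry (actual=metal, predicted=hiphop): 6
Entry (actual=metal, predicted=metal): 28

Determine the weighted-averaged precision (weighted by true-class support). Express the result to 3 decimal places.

0.631

Per-class precision (TP/(TP+FP)):
  rock: TP=50, FP=1+10+9+4+10=34 → 50/84 = 0.5952
  jazz: TP=85, FP=2+7+6+10+5=30 → 85/115 = 0.7391
  pop: TP=53, FP=5+9+14+10+7=45 → 53/98 = 0.5408
  classical: TP=65, FP=2+4+15+8+6=35 → 65/100 = 0.6500
  hiphop: TP=80, FP=1+6+10+11+6=34 → 80/114 = 0.7018
  metal: TP=28, FP=3+4+11+11+4=33 → 28/61 = 0.4590
Weighted-precision = Σ (supportᵢ/N)·precisionᵢ with N=572: (63/572)·0.5952 + (109/572)·0.7391 + (106/572)·0.5408 + (116/572)·0.6500 + (116/572)·0.7018 + (62/572)·0.4590 = 0.631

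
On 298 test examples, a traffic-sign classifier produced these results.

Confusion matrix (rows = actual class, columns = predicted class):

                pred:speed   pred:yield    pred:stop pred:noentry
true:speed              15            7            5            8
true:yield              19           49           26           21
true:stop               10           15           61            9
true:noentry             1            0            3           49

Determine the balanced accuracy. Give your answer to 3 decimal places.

0.605

Balanced accuracy = mean of per-class recall.
  speed: recall = 15/35 = 0.4286
  yield: recall = 49/115 = 0.4261
  stop: recall = 61/95 = 0.6421
  noentry: recall = 49/53 = 0.9245
Mean = (0.4286 + 0.4261 + 0.6421 + 0.9245) / 4 = 0.605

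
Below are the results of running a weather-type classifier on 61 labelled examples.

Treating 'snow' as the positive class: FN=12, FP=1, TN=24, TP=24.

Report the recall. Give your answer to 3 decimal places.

0.667

Recall = TP/(TP+FN) = 24/(24+12) = 24/36 = 0.667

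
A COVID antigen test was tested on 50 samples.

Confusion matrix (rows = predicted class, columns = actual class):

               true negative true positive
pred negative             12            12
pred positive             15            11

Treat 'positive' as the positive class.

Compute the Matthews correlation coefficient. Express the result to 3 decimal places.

-0.077

MCC = (TP·TN − FP·FN) / √((TP+FP)(TP+FN)(TN+FP)(TN+FN))
Numerator = 11·12 − 15·12 = -48
Denominator = √(26·23·27·24) = √387504 = 622.4982
MCC = -48 / 622.4982 = -0.077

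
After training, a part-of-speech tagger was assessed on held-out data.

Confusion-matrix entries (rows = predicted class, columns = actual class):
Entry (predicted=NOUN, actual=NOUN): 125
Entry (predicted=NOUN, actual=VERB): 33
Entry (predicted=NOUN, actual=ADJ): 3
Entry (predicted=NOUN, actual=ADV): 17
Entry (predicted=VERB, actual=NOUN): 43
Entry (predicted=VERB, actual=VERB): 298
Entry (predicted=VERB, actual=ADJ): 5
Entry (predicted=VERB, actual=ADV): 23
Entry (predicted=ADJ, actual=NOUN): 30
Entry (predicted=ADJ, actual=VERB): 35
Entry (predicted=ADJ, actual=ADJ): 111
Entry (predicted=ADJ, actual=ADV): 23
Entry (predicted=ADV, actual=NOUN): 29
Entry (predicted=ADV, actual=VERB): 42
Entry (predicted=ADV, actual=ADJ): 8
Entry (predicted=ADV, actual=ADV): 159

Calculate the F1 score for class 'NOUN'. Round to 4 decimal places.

One-vs-rest for 'NOUN': TP = diagonal; FP = other classes predicted 'NOUN'; FN = 'NOUN' predicted as other.
F1 score = 2·TP/(2·TP+FP+FN).
NOUN: TP=125, FP=33+3+17=53, FN=43+30+29=102 → 250/405 = 0.61728

0.6173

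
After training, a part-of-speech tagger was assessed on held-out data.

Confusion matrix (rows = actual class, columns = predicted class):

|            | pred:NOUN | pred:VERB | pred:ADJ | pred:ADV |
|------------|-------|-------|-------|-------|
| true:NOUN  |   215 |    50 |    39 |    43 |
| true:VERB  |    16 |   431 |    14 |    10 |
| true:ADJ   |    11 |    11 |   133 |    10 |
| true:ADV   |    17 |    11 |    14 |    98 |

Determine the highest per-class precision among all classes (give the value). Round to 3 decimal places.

Per-class precision (TP/(TP+FP)):
  NOUN: TP=215, FP=16+11+17=44 → 215/259 = 0.8301
  VERB: TP=431, FP=50+11+11=72 → 431/503 = 0.8569
  ADJ: TP=133, FP=39+14+14=67 → 133/200 = 0.6650
  ADV: TP=98, FP=43+10+10=63 → 98/161 = 0.6087
Highest is class 'VERB' with precision = 0.857.

0.857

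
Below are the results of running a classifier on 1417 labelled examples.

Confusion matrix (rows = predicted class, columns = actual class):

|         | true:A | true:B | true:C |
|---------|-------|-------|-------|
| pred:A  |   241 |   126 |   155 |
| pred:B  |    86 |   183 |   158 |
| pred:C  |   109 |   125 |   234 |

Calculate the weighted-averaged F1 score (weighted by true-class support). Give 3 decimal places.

0.463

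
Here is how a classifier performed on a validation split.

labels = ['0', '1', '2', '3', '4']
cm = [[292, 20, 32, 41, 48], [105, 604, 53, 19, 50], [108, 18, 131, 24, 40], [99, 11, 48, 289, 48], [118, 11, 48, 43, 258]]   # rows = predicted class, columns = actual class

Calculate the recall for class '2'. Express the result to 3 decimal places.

Take TP from the diagonal, FP from the rest of the '2' prediction marginal, FN from the rest of the '2' actual marginal.
recall = TP/(TP+FN).
2: TP=131, FN=32+53+48+48=181 → 131/312 = 0.4199

0.420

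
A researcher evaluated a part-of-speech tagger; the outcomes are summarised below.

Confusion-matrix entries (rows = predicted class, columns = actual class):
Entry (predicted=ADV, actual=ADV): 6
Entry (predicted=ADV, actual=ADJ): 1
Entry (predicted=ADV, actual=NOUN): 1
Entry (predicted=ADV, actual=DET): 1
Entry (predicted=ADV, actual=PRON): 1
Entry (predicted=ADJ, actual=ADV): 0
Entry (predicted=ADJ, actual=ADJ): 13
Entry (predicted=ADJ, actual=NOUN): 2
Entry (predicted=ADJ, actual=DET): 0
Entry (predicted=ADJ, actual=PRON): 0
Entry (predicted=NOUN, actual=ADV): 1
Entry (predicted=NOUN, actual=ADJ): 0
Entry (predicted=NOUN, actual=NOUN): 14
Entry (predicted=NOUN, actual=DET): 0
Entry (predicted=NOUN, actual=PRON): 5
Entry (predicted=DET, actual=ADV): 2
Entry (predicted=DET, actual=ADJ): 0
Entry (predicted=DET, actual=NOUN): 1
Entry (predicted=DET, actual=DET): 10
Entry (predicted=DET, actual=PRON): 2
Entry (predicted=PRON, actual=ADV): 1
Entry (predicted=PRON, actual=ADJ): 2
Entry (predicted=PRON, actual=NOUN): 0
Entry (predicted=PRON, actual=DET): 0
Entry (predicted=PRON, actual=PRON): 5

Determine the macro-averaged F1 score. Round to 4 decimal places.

Per-class F1 score (2·TP/(2·TP+FP+FN)):
  ADV: TP=6, FP=1+1+1+1=4, FN=0+1+2+1=4 → 12/20 = 0.60000
  ADJ: TP=13, FP=0+2+0+0=2, FN=1+0+0+2=3 → 26/31 = 0.83871
  NOUN: TP=14, FP=1+0+0+5=6, FN=1+2+1+0=4 → 28/38 = 0.73684
  DET: TP=10, FP=2+0+1+2=5, FN=1+0+0+0=1 → 20/26 = 0.76923
  PRON: TP=5, FP=1+2+0+0=3, FN=1+0+5+2=8 → 10/21 = 0.47619
Macro-F1 score = mean = (0.60000 + 0.83871 + 0.73684 + 0.76923 + 0.47619) / 5 = 0.6842

0.6842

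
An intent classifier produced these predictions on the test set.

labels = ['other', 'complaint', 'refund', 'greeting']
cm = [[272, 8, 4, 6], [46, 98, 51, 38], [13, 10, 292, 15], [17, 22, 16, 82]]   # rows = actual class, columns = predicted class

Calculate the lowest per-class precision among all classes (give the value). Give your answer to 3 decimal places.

0.582

Per-class precision (TP/(TP+FP)):
  other: TP=272, FP=46+13+17=76 → 272/348 = 0.7816
  complaint: TP=98, FP=8+10+22=40 → 98/138 = 0.7101
  refund: TP=292, FP=4+51+16=71 → 292/363 = 0.8044
  greeting: TP=82, FP=6+38+15=59 → 82/141 = 0.5816
Lowest is class 'greeting' with precision = 0.582.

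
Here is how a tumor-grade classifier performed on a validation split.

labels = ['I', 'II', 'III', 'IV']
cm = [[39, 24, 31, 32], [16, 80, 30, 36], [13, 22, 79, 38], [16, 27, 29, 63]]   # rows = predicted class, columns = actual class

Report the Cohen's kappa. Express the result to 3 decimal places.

Observed agreement pₒ = trace/N = 261/575 = 0.4539
Expected agreement pₑ = Σ (rowᵢ·colᵢ)/N² = (84·126 + 153·162 + 169·152 + 169·135)/575² = 0.2537
κ = (pₒ − pₑ)/(1 − pₑ) = (0.4539 − 0.2537)/(1 − 0.2537) = 0.268

0.268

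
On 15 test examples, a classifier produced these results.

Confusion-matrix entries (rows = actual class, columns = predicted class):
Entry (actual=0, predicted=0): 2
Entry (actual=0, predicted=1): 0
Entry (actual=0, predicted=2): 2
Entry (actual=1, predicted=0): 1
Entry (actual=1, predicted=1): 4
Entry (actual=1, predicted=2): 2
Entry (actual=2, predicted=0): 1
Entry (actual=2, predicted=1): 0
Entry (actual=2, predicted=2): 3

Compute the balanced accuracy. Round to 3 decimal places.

0.607

Balanced accuracy = mean of per-class recall.
  0: recall = 2/4 = 0.5000
  1: recall = 4/7 = 0.5714
  2: recall = 3/4 = 0.7500
Mean = (0.5000 + 0.5714 + 0.7500) / 3 = 0.607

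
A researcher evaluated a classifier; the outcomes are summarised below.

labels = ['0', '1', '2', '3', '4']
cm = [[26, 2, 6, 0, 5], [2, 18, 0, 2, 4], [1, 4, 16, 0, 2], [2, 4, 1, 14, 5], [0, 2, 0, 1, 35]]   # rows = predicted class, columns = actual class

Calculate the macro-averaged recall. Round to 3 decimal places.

Per-class recall (TP/(TP+FN)):
  0: TP=26, FN=2+1+2+0=5 → 26/31 = 0.8387
  1: TP=18, FN=2+4+4+2=12 → 18/30 = 0.6000
  2: TP=16, FN=6+0+1+0=7 → 16/23 = 0.6957
  3: TP=14, FN=0+2+0+1=3 → 14/17 = 0.8235
  4: TP=35, FN=5+4+2+5=16 → 35/51 = 0.6863
Macro-recall = mean = (0.8387 + 0.6000 + 0.6957 + 0.8235 + 0.6863) / 5 = 0.729

0.729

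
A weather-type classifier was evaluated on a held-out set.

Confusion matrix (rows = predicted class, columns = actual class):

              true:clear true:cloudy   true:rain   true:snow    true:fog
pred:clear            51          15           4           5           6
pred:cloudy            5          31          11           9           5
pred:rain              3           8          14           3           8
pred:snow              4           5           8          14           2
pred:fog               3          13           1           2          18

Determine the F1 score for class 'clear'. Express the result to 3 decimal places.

0.694

One-vs-rest for 'clear': TP = diagonal; FP = other classes predicted 'clear'; FN = 'clear' predicted as other.
F1 score = 2·TP/(2·TP+FP+FN).
clear: TP=51, FP=15+4+5+6=30, FN=5+3+4+3=15 → 102/147 = 0.6939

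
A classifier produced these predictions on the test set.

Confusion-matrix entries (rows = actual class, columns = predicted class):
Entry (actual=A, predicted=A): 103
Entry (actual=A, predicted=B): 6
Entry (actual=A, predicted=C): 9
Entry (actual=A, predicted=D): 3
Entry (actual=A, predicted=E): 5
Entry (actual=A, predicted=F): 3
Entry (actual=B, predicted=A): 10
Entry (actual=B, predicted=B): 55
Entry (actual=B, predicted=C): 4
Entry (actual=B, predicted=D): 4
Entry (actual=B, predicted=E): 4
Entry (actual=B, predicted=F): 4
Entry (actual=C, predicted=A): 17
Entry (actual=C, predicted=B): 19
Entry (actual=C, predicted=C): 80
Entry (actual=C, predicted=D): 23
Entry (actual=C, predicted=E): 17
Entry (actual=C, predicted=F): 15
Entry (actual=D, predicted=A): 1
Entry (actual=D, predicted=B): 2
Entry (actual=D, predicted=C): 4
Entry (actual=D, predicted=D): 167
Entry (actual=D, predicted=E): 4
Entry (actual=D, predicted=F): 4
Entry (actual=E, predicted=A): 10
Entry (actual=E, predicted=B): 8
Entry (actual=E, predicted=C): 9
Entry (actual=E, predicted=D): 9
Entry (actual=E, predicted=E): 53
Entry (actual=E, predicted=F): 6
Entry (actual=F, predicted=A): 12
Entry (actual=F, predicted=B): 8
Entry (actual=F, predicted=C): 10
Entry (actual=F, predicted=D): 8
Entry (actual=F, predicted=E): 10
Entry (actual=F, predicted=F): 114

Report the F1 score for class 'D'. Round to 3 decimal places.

0.843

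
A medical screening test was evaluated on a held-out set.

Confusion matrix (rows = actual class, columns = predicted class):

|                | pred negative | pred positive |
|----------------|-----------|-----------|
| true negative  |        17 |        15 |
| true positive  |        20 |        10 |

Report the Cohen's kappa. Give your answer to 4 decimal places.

-0.1361

Observed agreement pₒ = trace/N = 27/62 = 0.43548
Expected agreement pₑ = Σ (rowᵢ·colᵢ)/N² = (32·37 + 30·25)/62² = 0.50312
κ = (pₒ − pₑ)/(1 − pₑ) = (0.43548 − 0.50312)/(1 − 0.50312) = -0.1361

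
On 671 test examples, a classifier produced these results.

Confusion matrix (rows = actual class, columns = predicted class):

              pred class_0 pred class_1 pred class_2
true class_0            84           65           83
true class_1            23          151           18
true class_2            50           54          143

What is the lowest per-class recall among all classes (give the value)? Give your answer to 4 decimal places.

0.3621

Per-class recall (TP/(TP+FN)):
  class_0: TP=84, FN=65+83=148 → 84/232 = 0.36207
  class_1: TP=151, FN=23+18=41 → 151/192 = 0.78646
  class_2: TP=143, FN=50+54=104 → 143/247 = 0.57895
Lowest is class 'class_0' with recall = 0.3621.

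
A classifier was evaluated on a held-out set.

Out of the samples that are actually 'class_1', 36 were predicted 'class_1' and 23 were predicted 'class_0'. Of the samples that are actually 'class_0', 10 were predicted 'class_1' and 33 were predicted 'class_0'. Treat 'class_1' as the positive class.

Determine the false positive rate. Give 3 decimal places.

FPR = FP/(FP+TN) = 10/(10+33) = 0.233

0.233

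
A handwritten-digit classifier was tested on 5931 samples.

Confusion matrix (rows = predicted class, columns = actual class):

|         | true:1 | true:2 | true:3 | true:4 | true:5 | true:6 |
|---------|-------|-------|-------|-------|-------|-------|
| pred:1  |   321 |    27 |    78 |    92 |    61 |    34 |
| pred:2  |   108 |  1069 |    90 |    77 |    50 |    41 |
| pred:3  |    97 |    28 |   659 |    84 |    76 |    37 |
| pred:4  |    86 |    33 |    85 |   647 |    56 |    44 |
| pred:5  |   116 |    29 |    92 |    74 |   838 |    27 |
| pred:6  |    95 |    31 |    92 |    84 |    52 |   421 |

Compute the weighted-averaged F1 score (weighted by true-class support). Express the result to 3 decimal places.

0.660

Per-class F1 score (2·TP/(2·TP+FP+FN)):
  1: TP=321, FP=27+78+92+61+34=292, FN=108+97+86+116+95=502 → 642/1436 = 0.4471
  2: TP=1069, FP=108+90+77+50+41=366, FN=27+28+33+29+31=148 → 2138/2652 = 0.8062
  3: TP=659, FP=97+28+84+76+37=322, FN=78+90+85+92+92=437 → 1318/2077 = 0.6346
  4: TP=647, FP=86+33+85+56+44=304, FN=92+77+84+74+84=411 → 1294/2009 = 0.6441
  5: TP=838, FP=116+29+92+74+27=338, FN=61+50+76+56+52=295 → 1676/2309 = 0.7259
  6: TP=421, FP=95+31+92+84+52=354, FN=34+41+37+44+27=183 → 842/1379 = 0.6106
Weighted-F1 score = Σ (supportᵢ/N)·F1 scoreᵢ with N=5931: (823/5931)·0.4471 + (1217/5931)·0.8062 + (1096/5931)·0.6346 + (1058/5931)·0.6441 + (1133/5931)·0.7259 + (604/5931)·0.6106 = 0.660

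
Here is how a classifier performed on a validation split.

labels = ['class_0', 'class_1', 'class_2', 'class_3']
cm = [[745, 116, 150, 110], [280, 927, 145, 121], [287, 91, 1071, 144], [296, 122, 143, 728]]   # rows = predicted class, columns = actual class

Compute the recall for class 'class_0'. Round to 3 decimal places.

Treat 'class_0' as positive and all other classes as negative.
recall = TP/(TP+FN).
class_0: TP=745, FN=280+287+296=863 → 745/1608 = 0.4633

0.463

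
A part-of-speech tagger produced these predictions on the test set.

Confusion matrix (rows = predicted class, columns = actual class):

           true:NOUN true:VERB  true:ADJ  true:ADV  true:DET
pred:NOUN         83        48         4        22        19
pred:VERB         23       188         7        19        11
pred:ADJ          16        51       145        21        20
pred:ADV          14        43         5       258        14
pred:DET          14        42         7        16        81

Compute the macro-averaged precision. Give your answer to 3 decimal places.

0.616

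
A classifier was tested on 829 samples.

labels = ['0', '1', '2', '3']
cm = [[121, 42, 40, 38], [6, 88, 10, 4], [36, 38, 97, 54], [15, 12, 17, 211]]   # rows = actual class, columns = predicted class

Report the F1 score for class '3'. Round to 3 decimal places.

Treat '3' as positive and all other classes as negative.
F1 score = 2·TP/(2·TP+FP+FN).
3: TP=211, FP=38+4+54=96, FN=15+12+17=44 → 422/562 = 0.7509

0.751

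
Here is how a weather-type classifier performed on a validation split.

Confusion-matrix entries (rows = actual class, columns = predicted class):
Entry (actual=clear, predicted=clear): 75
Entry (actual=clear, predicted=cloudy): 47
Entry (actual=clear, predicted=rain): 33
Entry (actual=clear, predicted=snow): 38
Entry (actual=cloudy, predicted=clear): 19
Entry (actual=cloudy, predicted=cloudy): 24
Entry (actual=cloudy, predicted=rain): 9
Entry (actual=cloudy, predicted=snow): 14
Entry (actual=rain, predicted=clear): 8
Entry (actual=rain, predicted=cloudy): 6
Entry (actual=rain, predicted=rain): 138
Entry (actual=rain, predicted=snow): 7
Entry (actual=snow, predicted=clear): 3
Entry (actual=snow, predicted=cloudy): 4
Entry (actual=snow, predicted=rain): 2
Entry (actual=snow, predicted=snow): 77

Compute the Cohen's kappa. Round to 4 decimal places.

0.4900

Observed agreement pₒ = trace/N = 314/504 = 0.62302
Expected agreement pₑ = Σ (rowᵢ·colᵢ)/N² = (193·105 + 66·81 + 159·182 + 86·136)/504² = 0.26079
κ = (pₒ − pₑ)/(1 − pₑ) = (0.62302 − 0.26079)/(1 − 0.26079) = 0.4900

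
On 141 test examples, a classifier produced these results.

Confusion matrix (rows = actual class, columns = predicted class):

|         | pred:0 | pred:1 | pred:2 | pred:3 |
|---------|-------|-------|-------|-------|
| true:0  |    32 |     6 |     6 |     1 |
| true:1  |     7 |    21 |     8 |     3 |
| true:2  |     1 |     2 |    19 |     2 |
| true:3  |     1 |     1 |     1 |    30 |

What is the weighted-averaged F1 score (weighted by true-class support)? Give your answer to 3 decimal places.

Per-class F1 score (2·TP/(2·TP+FP+FN)):
  0: TP=32, FP=7+1+1=9, FN=6+6+1=13 → 64/86 = 0.7442
  1: TP=21, FP=6+2+1=9, FN=7+8+3=18 → 42/69 = 0.6087
  2: TP=19, FP=6+8+1=15, FN=1+2+2=5 → 38/58 = 0.6552
  3: TP=30, FP=1+3+2=6, FN=1+1+1=3 → 60/69 = 0.8696
Weighted-F1 score = Σ (supportᵢ/N)·F1 scoreᵢ with N=141: (45/141)·0.7442 + (39/141)·0.6087 + (24/141)·0.6552 + (33/141)·0.8696 = 0.721

0.721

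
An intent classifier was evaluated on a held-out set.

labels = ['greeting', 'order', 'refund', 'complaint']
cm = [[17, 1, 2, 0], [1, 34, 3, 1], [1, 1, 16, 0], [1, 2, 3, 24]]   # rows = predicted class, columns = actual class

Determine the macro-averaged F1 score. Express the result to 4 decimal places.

Per-class F1 score (2·TP/(2·TP+FP+FN)):
  greeting: TP=17, FP=1+2+0=3, FN=1+1+1=3 → 34/40 = 0.85000
  order: TP=34, FP=1+3+1=5, FN=1+1+2=4 → 68/77 = 0.88312
  refund: TP=16, FP=1+1+0=2, FN=2+3+3=8 → 32/42 = 0.76190
  complaint: TP=24, FP=1+2+3=6, FN=0+1+0=1 → 48/55 = 0.87273
Macro-F1 score = mean = (0.85000 + 0.88312 + 0.76190 + 0.87273) / 4 = 0.8419

0.8419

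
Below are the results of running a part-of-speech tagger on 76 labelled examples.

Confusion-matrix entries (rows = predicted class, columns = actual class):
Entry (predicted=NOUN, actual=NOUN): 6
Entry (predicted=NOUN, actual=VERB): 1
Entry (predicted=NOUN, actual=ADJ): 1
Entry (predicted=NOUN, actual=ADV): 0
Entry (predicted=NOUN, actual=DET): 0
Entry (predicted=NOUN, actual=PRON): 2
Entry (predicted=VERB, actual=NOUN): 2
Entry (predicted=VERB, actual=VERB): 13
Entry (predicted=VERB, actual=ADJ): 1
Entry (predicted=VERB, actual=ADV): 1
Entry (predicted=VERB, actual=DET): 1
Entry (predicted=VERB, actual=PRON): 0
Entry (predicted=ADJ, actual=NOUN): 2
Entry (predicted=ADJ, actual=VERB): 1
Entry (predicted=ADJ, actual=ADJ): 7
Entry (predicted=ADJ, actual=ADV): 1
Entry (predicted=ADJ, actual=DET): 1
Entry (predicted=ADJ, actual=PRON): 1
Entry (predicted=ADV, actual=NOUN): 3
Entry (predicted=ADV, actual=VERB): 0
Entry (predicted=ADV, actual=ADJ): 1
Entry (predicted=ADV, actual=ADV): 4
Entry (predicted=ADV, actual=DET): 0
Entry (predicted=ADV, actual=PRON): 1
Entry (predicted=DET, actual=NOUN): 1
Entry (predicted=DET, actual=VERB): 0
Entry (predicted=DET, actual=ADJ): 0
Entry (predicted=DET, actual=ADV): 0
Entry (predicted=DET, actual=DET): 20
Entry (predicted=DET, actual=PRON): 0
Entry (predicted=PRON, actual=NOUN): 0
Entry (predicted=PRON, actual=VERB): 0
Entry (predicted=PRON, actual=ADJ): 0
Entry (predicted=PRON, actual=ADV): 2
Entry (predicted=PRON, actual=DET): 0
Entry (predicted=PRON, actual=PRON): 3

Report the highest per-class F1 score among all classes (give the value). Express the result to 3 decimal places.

0.930

Per-class F1 score (2·TP/(2·TP+FP+FN)):
  NOUN: TP=6, FP=1+1+0+0+2=4, FN=2+2+3+1+0=8 → 12/24 = 0.5000
  VERB: TP=13, FP=2+1+1+1+0=5, FN=1+1+0+0+0=2 → 26/33 = 0.7879
  ADJ: TP=7, FP=2+1+1+1+1=6, FN=1+1+1+0+0=3 → 14/23 = 0.6087
  ADV: TP=4, FP=3+0+1+0+1=5, FN=0+1+1+0+2=4 → 8/17 = 0.4706
  DET: TP=20, FP=1+0+0+0+0=1, FN=0+1+1+0+0=2 → 40/43 = 0.9302
  PRON: TP=3, FP=0+0+0+2+0=2, FN=2+0+1+1+0=4 → 6/12 = 0.5000
Highest is class 'DET' with F1 score = 0.930.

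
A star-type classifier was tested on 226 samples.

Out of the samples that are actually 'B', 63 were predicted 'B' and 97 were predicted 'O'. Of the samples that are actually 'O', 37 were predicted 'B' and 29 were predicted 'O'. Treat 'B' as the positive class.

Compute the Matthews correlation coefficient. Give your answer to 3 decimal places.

MCC = (TP·TN − FP·FN) / √((TP+FP)(TP+FN)(TN+FP)(TN+FN))
Numerator = 63·29 − 37·97 = -1762
Denominator = √(100·160·66·126) = √133056000 = 11534.9902
MCC = -1762 / 11534.9902 = -0.153

-0.153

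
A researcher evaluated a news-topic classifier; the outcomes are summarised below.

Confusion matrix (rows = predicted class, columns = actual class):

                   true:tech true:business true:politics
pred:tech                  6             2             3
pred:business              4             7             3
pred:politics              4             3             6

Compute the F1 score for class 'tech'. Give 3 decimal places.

0.480

F1 score = 2·TP/(2·TP+FP+FN).
tech: TP=6, FP=2+3=5, FN=4+4=8 → 12/25 = 0.4800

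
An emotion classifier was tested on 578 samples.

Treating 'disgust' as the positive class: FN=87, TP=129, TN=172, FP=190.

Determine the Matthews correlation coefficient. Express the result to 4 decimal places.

0.0704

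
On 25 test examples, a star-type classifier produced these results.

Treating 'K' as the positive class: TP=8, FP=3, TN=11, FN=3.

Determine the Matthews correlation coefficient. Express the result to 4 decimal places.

0.5130

MCC = (TP·TN − FP·FN) / √((TP+FP)(TP+FN)(TN+FP)(TN+FN))
Numerator = 8·11 − 3·3 = 79
Denominator = √(11·11·14·14) = √23716 = 154.0000
MCC = 79 / 154.0000 = 0.5130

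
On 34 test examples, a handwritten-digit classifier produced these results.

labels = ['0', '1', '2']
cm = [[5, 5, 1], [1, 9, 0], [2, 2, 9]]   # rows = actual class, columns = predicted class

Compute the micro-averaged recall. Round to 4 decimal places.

0.6765

Micro-averaging pools counts across classes: ΣTP=23, ΣFP=11, ΣFN=11.
Micro-recall = TP/(TP+FN) on pooled counts = 0.6765 (equals overall accuracy in single-label multiclass).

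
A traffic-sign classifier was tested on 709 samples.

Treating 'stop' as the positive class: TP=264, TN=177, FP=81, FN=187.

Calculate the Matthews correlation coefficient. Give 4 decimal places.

0.2613

MCC = (TP·TN − FP·FN) / √((TP+FP)(TP+FN)(TN+FP)(TN+FN))
Numerator = 264·177 − 81·187 = 31581
Denominator = √(345·451·258·364) = √14612237640 = 120881.0888
MCC = 31581 / 120881.0888 = 0.2613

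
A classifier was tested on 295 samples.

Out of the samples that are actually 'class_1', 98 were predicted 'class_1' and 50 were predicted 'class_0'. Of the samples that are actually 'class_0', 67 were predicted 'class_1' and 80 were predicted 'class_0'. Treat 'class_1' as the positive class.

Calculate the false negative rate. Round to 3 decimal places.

FNR = FN/(FN+TP) = 50/(50+98) = 0.338

0.338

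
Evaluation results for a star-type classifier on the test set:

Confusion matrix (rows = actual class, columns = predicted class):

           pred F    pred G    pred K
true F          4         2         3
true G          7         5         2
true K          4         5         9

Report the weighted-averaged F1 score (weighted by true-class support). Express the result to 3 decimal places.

Per-class F1 score (2·TP/(2·TP+FP+FN)):
  F: TP=4, FP=7+4=11, FN=2+3=5 → 8/24 = 0.3333
  G: TP=5, FP=2+5=7, FN=7+2=9 → 10/26 = 0.3846
  K: TP=9, FP=3+2=5, FN=4+5=9 → 18/32 = 0.5625
Weighted-F1 score = Σ (supportᵢ/N)·F1 scoreᵢ with N=41: (9/41)·0.3333 + (14/41)·0.3846 + (18/41)·0.5625 = 0.451

0.451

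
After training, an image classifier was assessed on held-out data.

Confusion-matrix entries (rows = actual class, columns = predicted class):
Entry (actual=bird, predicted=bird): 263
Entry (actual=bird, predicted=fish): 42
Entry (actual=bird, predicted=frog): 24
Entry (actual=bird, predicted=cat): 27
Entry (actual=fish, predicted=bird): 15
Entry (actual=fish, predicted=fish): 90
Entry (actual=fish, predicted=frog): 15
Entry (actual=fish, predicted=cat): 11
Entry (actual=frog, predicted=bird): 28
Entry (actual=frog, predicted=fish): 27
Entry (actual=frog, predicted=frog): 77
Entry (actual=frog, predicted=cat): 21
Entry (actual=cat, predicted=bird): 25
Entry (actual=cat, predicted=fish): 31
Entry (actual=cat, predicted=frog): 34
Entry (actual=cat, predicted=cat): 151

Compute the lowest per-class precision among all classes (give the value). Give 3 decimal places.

0.474

Per-class precision (TP/(TP+FP)):
  bird: TP=263, FP=15+28+25=68 → 263/331 = 0.7946
  fish: TP=90, FP=42+27+31=100 → 90/190 = 0.4737
  frog: TP=77, FP=24+15+34=73 → 77/150 = 0.5133
  cat: TP=151, FP=27+11+21=59 → 151/210 = 0.7190
Lowest is class 'fish' with precision = 0.474.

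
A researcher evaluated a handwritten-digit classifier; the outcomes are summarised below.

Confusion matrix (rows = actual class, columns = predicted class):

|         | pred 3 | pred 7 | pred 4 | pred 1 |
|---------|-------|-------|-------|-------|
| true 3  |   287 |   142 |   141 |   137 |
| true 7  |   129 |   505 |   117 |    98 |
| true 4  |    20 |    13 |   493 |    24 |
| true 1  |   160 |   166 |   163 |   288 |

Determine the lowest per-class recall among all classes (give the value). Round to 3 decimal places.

Per-class recall (TP/(TP+FN)):
  3: TP=287, FN=142+141+137=420 → 287/707 = 0.4059
  7: TP=505, FN=129+117+98=344 → 505/849 = 0.5948
  4: TP=493, FN=20+13+24=57 → 493/550 = 0.8964
  1: TP=288, FN=160+166+163=489 → 288/777 = 0.3707
Lowest is class '1' with recall = 0.371.

0.371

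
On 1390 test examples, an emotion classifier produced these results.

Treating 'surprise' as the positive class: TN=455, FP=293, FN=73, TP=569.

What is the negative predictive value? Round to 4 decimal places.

0.8617

NPV = TN/(TN+FN) = 455/(455+73) = 0.8617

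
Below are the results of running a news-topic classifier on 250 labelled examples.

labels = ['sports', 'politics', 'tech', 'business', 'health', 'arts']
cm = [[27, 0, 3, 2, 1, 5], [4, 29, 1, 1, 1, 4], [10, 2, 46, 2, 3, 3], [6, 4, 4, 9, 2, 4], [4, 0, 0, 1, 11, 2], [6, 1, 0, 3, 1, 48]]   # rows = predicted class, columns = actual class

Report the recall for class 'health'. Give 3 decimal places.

0.579

One-vs-rest for 'health': TP = diagonal; FP = other classes predicted 'health'; FN = 'health' predicted as other.
recall = TP/(TP+FN).
health: TP=11, FN=1+1+3+2+1=8 → 11/19 = 0.5789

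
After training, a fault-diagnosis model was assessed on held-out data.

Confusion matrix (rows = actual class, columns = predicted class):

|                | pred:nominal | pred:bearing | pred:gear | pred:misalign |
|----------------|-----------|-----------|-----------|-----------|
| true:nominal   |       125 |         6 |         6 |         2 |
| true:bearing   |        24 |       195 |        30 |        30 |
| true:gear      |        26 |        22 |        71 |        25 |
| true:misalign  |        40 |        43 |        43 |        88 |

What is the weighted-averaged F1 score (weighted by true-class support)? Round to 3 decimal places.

0.609

Per-class F1 score (2·TP/(2·TP+FP+FN)):
  nominal: TP=125, FP=24+26+40=90, FN=6+6+2=14 → 250/354 = 0.7062
  bearing: TP=195, FP=6+22+43=71, FN=24+30+30=84 → 390/545 = 0.7156
  gear: TP=71, FP=6+30+43=79, FN=26+22+25=73 → 142/294 = 0.4830
  misalign: TP=88, FP=2+30+25=57, FN=40+43+43=126 → 176/359 = 0.4903
Weighted-F1 score = Σ (supportᵢ/N)·F1 scoreᵢ with N=776: (139/776)·0.7062 + (279/776)·0.7156 + (144/776)·0.4830 + (214/776)·0.4903 = 0.609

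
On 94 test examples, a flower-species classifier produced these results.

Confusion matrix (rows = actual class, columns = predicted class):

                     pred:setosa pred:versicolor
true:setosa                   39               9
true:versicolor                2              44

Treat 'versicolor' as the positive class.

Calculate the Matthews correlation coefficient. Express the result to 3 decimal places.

MCC = (TP·TN − FP·FN) / √((TP+FP)(TP+FN)(TN+FP)(TN+FN))
Numerator = 44·39 − 9·2 = 1698
Denominator = √(53·46·48·41) = √4797984 = 2190.4301
MCC = 1698 / 2190.4301 = 0.775

0.775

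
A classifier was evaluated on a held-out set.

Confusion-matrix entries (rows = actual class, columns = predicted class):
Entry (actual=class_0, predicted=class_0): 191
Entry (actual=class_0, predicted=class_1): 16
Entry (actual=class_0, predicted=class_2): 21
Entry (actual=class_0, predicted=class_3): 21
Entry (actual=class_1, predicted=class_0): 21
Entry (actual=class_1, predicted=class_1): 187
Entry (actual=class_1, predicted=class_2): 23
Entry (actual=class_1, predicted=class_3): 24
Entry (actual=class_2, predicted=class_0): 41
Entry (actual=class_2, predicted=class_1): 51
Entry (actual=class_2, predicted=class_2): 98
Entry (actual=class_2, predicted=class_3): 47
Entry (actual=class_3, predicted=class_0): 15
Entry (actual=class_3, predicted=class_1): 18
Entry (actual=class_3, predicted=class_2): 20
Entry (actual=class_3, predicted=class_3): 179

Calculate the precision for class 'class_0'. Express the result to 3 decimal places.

One-vs-rest for 'class_0': TP = diagonal; FP = other classes predicted 'class_0'; FN = 'class_0' predicted as other.
precision = TP/(TP+FP).
class_0: TP=191, FP=21+41+15=77 → 191/268 = 0.7127

0.713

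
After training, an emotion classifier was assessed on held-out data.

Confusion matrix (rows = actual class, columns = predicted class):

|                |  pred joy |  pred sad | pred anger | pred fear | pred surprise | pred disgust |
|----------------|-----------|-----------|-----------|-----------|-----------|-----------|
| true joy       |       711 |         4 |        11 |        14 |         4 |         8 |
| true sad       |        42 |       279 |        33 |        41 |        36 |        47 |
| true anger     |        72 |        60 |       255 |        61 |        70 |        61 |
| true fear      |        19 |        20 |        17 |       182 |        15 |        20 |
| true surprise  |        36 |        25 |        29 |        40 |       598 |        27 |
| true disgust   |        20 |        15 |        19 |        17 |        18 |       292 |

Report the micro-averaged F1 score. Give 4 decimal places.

0.7200

Micro-averaging pools counts across classes: ΣTP=2317, ΣFP=901, ΣFN=901.
Micro-F1 score = 2·TP/(2·TP+FP+FN) on pooled counts = 0.7200 (equals overall accuracy in single-label multiclass).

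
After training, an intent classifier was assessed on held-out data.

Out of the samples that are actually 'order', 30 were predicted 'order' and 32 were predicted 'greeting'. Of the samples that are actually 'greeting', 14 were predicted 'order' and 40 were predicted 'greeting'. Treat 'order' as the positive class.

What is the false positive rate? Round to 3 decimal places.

0.259

FPR = FP/(FP+TN) = 14/(14+40) = 0.259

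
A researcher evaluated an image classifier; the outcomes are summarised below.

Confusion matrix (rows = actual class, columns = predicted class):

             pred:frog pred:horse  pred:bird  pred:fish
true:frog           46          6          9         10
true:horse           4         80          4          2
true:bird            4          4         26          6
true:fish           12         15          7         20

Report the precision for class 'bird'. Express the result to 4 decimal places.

One-vs-rest for 'bird': TP = diagonal; FP = other classes predicted 'bird'; FN = 'bird' predicted as other.
precision = TP/(TP+FP).
bird: TP=26, FP=9+4+7=20 → 26/46 = 0.56522

0.5652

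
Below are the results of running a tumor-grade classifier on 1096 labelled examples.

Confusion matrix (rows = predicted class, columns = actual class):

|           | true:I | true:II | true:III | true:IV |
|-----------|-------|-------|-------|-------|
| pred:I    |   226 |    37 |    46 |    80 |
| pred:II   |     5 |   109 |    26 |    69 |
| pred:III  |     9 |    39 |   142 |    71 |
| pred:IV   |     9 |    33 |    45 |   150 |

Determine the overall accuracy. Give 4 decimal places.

0.5721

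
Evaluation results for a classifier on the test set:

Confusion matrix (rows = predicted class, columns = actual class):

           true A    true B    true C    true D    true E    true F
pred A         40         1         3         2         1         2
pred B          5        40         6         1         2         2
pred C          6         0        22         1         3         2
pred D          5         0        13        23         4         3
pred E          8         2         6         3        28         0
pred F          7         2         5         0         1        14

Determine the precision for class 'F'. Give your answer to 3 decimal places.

Treat 'F' as positive and all other classes as negative.
precision = TP/(TP+FP).
F: TP=14, FP=7+2+5+0+1=15 → 14/29 = 0.4828

0.483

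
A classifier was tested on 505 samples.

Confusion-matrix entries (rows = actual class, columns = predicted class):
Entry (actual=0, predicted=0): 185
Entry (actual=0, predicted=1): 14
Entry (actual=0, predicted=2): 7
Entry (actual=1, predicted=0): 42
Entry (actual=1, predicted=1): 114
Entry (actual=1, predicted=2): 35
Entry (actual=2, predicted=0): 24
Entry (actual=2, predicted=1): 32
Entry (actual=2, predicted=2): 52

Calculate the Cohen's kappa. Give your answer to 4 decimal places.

0.5217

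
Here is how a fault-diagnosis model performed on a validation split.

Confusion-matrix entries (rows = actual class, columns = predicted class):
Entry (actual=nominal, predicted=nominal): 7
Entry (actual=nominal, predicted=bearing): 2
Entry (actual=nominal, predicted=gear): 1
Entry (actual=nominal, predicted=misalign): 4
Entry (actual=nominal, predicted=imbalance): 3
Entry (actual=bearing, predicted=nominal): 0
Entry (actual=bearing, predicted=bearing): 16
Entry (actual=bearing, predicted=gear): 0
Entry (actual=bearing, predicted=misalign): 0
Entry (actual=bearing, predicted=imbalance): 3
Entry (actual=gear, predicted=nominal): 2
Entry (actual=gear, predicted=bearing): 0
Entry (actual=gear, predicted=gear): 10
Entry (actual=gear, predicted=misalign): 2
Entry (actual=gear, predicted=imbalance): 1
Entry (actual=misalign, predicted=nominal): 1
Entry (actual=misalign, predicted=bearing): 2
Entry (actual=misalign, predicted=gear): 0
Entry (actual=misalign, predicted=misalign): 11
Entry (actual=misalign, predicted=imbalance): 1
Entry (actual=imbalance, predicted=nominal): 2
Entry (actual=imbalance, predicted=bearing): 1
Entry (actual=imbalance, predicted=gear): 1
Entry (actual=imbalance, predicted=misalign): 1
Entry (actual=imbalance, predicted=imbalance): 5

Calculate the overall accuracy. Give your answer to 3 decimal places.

Accuracy = trace / total = (7+16+10+11+5=49) / 76 = 49/76 = 0.645

0.645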